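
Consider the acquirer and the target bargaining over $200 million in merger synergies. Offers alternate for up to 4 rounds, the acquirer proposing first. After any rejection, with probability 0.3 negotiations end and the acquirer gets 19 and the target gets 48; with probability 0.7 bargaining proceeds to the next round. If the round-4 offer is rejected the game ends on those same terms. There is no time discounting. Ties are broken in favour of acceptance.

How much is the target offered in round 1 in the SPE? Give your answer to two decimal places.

121.55

By backward induction:
Round 4 (the target proposes): the acquirer gets 19 if talks fail, so the target offers 19 and keeps 181.
Round 3 (the acquirer proposes): rejecting gives the target an expected 0.7 × 181 + 0.3 × 48 = 141.1; the acquirer offers that and keeps 58.9.
Round 2 (the target proposes): rejecting gives the acquirer an expected 0.7 × 58.9 + 0.3 × 19 = 46.93, so the target offers 46.93, keeping 153.07.
Round 1 (the acquirer proposes): rejecting gives the target an expected 0.7 × 153.07 + 0.3 × 48 = 121.549; the acquirer offers that and keeps 78.451.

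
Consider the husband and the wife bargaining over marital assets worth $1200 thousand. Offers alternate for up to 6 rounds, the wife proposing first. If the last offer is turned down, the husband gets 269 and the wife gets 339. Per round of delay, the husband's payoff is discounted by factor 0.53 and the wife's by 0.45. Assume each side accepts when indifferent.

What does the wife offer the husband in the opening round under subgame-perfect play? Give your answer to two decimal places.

459.18

By backward induction:
Round 6 (the husband proposes): the wife gets 339 if talks fail, so the husband offers 339 and keeps 861.
Round 5 (the wife proposes): the husband can get 861 next round, worth 0.53 × 861 = 456.33 now, so the wife offers 456.33, keeping 743.67.
Round 4 (the husband proposes): the wife can get 743.67 next round, worth 0.45 × 743.67 = 334.6515 now, so the husband offers 334.6515, keeping 865.3485.
Round 3 (the wife proposes): the husband can get 865.3485 next round, worth 0.53 × 865.3485 = 458.634705 now. The wife offers 458.634705 and keeps 1200 − 458.634705 = 741.365295.
Round 2 (the husband proposes): the wife can get 741.365295 next round, worth 0.45 × 741.365295 = 333.61438275 now, so the husband offers 333.61438275, keeping 866.38561725.
Round 1 (the wife proposes): the husband can get 866.38561725 next round, worth 0.53 × 866.38561725 = 459.1843771425 now. The wife offers 459.1843771425 and keeps 1200 − 459.1843771425 = 740.8156228575.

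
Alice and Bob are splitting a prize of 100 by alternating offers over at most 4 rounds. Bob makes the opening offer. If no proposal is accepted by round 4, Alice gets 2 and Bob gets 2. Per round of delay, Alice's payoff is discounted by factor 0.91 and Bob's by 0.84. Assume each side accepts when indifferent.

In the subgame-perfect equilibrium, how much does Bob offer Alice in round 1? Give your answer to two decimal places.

Work backward from the last round.
Round 4 (Alice proposes): Bob gets 2 if talks fail, so Alice offers 2 and keeps 98.
Round 3 (Bob proposes): Alice can get 98 next round, worth 0.91 × 98 = 89.18 now, so Bob offers 89.18, keeping 10.82.
Round 2 (Alice proposes): Bob can get 10.82 next round, worth 0.84 × 10.82 = 9.0888 now. Alice offers 9.0888 and keeps 100 − 9.0888 = 90.9112.
Round 1 (Bob proposes): Alice can get 90.9112 next round, worth 0.91 × 90.9112 = 82.729192 now. Bob offers 82.729192 and keeps 100 − 82.729192 = 17.270808.

82.73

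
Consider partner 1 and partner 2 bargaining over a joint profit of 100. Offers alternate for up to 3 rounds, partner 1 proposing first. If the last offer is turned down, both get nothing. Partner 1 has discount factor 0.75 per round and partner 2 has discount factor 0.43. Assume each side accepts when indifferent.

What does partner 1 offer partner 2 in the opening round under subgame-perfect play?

10.75

Round 3 (partner 1 proposes): partner 2 will accept anything ≥ 0, so partner 1 offers 0 and keeps 100.
Round 2 (partner 2 proposes): partner 1 can get 100 next round, worth 0.75 × 100 = 75 now. Partner 2 offers 75 and keeps 100 − 75 = 25.
Round 1 (partner 1 proposes): partner 2 can get 25 next round, worth 0.43 × 25 = 10.75 now; partner 1 offers that and keeps 89.25.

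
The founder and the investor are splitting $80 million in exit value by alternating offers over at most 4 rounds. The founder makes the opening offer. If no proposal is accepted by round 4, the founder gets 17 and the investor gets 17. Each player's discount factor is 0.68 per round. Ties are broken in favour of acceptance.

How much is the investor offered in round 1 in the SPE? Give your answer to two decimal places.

Work backward from the last round.
Round 4 (the investor proposes): the founder gets 17 if talks fail, so the investor offers 17 and keeps 63.
Round 3 (the founder proposes): the investor can get 63 next round, worth 0.68 × 63 = 42.84 now. The founder offers 42.84 and keeps 80 − 42.84 = 37.16.
Round 2 (the investor proposes): the founder can get 37.16 next round, worth 0.68 × 37.16 = 25.2688 now. The investor offers 25.2688 and keeps 80 − 25.2688 = 54.7312.
Round 1 (the founder proposes): the investor can get 54.7312 next round, worth 0.68 × 54.7312 = 37.217216 now. The founder offers 37.217216 and keeps 80 − 37.217216 = 42.782784.

37.22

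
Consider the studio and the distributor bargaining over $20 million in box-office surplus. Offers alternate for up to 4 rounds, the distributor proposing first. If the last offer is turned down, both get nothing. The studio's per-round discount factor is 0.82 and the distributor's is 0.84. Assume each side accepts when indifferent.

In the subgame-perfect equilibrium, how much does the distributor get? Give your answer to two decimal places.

Round 4 (the studio proposes): the distributor will accept anything ≥ 0, so the studio offers 0 and keeps 20.
Round 3 (the distributor proposes): the studio can get 20 next round, worth 0.82 × 20 = 16.4 now. The distributor offers 16.4 and keeps 20 − 16.4 = 3.6.
Round 2 (the studio proposes): the distributor can get 3.6 next round, worth 0.84 × 3.6 = 3.024 now; the studio offers that and keeps 16.976.
Round 1 (the distributor proposes): the studio can get 16.976 next round, worth 0.82 × 16.976 = 13.92032 now. The distributor offers 13.92032 and keeps 20 − 13.92032 = 6.07968.

6.08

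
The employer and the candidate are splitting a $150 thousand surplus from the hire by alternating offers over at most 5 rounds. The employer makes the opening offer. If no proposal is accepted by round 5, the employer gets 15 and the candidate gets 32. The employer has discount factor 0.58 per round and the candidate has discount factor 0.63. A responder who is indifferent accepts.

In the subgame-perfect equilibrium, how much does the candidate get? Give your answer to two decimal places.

Round 5 (the employer proposes): the candidate gets 32 if talks fail, so the employer offers 32 and keeps 118.
Round 4 (the candidate proposes): the employer can get 118 next round, worth 0.58 × 118 = 68.44 now; the candidate offers that and keeps 81.56.
Round 3 (the employer proposes): the candidate can get 81.56 next round, worth 0.63 × 81.56 = 51.3828 now; the employer offers that and keeps 98.6172.
Round 2 (the candidate proposes): the employer can get 98.6172 next round, worth 0.58 × 98.6172 = 57.197976 now; the candidate offers that and keeps 92.802024.
Round 1 (the employer proposes): the candidate can get 92.802024 next round, worth 0.63 × 92.802024 = 58.46527512 now, so the employer offers 58.46527512, keeping 91.53472488.

58.47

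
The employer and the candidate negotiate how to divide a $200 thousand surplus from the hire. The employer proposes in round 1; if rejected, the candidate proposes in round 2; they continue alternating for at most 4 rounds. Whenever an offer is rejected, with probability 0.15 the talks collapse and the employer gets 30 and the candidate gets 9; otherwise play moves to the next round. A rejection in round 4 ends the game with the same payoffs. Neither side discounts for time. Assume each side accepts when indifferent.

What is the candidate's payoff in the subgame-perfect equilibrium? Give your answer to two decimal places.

128.40

Round 4 (the candidate proposes): the employer gets 30 if talks fail, so the candidate offers 30 and keeps 170.
Round 3 (the employer proposes): rejecting gives the candidate an expected 0.85 × 170 + 0.15 × 9 = 145.85. The employer offers 145.85 and keeps 200 − 145.85 = 54.15.
Round 2 (the candidate proposes): rejecting gives the employer an expected 0.85 × 54.15 + 0.15 × 30 = 50.5275, so the candidate offers 50.5275, keeping 149.4725.
Round 1 (the employer proposes): rejecting gives the candidate an expected 0.85 × 149.4725 + 0.15 × 9 = 128.401625. The employer offers 128.401625 and keeps 200 − 128.401625 = 71.598375.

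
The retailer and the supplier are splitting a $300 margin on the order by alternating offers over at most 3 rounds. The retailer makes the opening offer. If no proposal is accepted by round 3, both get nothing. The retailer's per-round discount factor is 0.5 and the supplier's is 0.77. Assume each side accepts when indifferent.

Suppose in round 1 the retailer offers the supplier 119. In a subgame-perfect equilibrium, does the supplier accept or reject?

Round 3 (the retailer proposes): the supplier will accept anything ≥ 0, so the retailer offers 0 and keeps 300.
Round 2 (the supplier proposes): the retailer can get 300 next round, worth 0.5 × 300 = 150 now; the supplier offers that and keeps 150.
So by rejecting in round 1, the supplier gets 150 next round, worth 0.77 × 150 = 115.5 now.
Offer 119 ≥ 115.5, so the supplier accepts.

Accept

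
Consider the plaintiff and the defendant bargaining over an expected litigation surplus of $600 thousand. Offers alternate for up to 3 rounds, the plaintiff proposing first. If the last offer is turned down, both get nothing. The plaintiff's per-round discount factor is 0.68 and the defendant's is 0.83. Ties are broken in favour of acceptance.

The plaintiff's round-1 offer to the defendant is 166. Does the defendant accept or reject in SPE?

Accept

Round 3 (the plaintiff proposes): rejection yields 0 for the defendant; the plaintiff offers 0 and keeps 600.
Round 2 (the defendant proposes): the plaintiff can get 600 next round, worth 0.68 × 600 = 408 now, so the defendant offers 408, keeping 192.
So by rejecting in round 1, the defendant gets 192 next round, worth 0.83 × 192 = 159.36 now.
Offer 166 ≥ 159.36, so the defendant accepts.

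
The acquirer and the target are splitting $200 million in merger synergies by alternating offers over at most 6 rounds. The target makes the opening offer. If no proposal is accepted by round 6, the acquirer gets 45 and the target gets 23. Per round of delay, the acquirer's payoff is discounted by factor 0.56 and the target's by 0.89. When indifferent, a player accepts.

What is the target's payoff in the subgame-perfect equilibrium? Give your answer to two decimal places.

Work backward from the last round.
Round 6 (the acquirer proposes): the target gets 23 if talks fail, so the acquirer offers 23 and keeps 177.
Round 5 (the target proposes): the acquirer can get 177 next round, worth 0.56 × 177 = 99.12 now, so the target offers 99.12, keeping 100.88.
Round 4 (the acquirer proposes): the target can get 100.88 next round, worth 0.89 × 100.88 = 89.7832 now. The acquirer offers 89.7832 and keeps 200 − 89.7832 = 110.2168.
Round 3 (the target proposes): the acquirer can get 110.2168 next round, worth 0.56 × 110.2168 = 61.721408 now. The target offers 61.721408 and keeps 200 − 61.721408 = 138.278592.
Round 2 (the acquirer proposes): the target can get 138.278592 next round, worth 0.89 × 138.278592 = 123.06794688 now, so the acquirer offers 123.06794688, keeping 76.93205312.
Round 1 (the target proposes): the acquirer can get 76.93205312 next round, worth 0.56 × 76.93205312 = 43.0819497472 now, so the target offers 43.0819497472, keeping 156.9180502528.

156.92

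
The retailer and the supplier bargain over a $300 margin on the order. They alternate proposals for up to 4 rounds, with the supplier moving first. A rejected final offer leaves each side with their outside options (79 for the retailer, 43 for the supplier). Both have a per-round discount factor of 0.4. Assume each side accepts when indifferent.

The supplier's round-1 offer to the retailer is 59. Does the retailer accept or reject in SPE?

Round 4 (the retailer proposes): the supplier gets 43 if talks fail, so the retailer offers 43 and keeps 257.
Round 3 (the supplier proposes): the retailer can get 257 next round, worth 0.4 × 257 = 102.8 now, so the supplier offers 102.8, keeping 197.2.
Round 2 (the retailer proposes): the supplier can get 197.2 next round, worth 0.4 × 197.2 = 78.88 now. The retailer offers 78.88 and keeps 300 − 78.88 = 221.12.
So by rejecting in round 1, the retailer gets 221.12 next round, worth 0.4 × 221.12 = 88.448 now.
Offer 59 < 88.448, so the retailer rejects.

Reject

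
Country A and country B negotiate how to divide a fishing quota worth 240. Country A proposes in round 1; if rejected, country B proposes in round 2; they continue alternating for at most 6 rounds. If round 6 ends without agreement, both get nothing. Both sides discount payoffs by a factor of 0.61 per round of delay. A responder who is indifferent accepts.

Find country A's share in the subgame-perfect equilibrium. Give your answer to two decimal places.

Solve by backward induction from round 6.
Round 6 (country B proposes): rejection yields 0 for country A; country B offers 0 and keeps 240.
Round 5 (country A proposes): country B can get 240 next round, worth 0.61 × 240 = 146.4 now, so country A offers 146.4, keeping 93.6.
Round 4 (country B proposes): country A can get 93.6 next round, worth 0.61 × 93.6 = 57.096 now; country B offers that and keeps 182.904.
Round 3 (country A proposes): country B can get 182.904 next round, worth 0.61 × 182.904 = 111.57144 now. Country A offers 111.57144 and keeps 240 − 111.57144 = 128.42856.
Round 2 (country B proposes): country A can get 128.42856 next round, worth 0.61 × 128.42856 = 78.3414216 now. Country B offers 78.3414216 and keeps 240 − 78.3414216 = 161.6585784.
Round 1 (country A proposes): country B can get 161.6585784 next round, worth 0.61 × 161.6585784 = 98.611732824 now; country A offers that and keeps 141.388267176.

141.39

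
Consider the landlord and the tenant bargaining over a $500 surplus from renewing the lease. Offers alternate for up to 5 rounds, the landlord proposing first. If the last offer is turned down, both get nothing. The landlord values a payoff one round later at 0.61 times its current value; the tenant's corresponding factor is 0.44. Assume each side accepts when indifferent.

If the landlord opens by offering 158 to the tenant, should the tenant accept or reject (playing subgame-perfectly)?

Accept

Round 5 (the landlord proposes): rejection yields 0 for the tenant; the landlord offers 0 and keeps 500.
Round 4 (the tenant proposes): the landlord can get 500 next round, worth 0.61 × 500 = 305 now, so the tenant offers 305, keeping 195.
Round 3 (the landlord proposes): the tenant can get 195 next round, worth 0.44 × 195 = 85.8 now, so the landlord offers 85.8, keeping 414.2.
Round 2 (the tenant proposes): the landlord can get 414.2 next round, worth 0.61 × 414.2 = 252.662 now. The tenant offers 252.662 and keeps 500 − 252.662 = 247.338.
So by rejecting in round 1, the tenant gets 247.338 next round, worth 0.44 × 247.338 = 108.82872 now.
Offer 158 ≥ 108.82872, so the tenant accepts.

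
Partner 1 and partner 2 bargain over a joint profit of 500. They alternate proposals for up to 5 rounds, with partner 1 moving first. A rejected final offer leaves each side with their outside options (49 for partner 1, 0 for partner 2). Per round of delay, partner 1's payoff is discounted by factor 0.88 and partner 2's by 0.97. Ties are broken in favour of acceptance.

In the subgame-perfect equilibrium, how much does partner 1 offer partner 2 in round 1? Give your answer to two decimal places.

Round 5 (partner 1 proposes): rejection yields 0 for partner 2; partner 1 offers 0 and keeps 500.
Round 4 (partner 2 proposes): partner 1 can get 500 next round, worth 0.88 × 500 = 440 now; partner 2 offers that and keeps 60.
Round 3 (partner 1 proposes): partner 2 can get 60 next round, worth 0.97 × 60 = 58.2 now, so partner 1 offers 58.2, keeping 441.8.
Round 2 (partner 2 proposes): partner 1 can get 441.8 next round, worth 0.88 × 441.8 = 388.784 now; partner 2 offers that and keeps 111.216.
Round 1 (partner 1 proposes): partner 2 can get 111.216 next round, worth 0.97 × 111.216 = 107.87952 now; partner 1 offers that and keeps 392.12048.

107.88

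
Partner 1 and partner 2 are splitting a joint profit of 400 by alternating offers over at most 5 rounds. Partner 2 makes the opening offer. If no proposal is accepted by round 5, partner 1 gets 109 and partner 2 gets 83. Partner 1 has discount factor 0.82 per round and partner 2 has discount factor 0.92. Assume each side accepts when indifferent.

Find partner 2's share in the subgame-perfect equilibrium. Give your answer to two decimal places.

Round 5 (partner 2 proposes): partner 1 gets 109 if talks fail, so partner 2 offers 109 and keeps 291.
Round 4 (partner 1 proposes): partner 2 can get 291 next round, worth 0.92 × 291 = 267.72 now, so partner 1 offers 267.72, keeping 132.28.
Round 3 (partner 2 proposes): partner 1 can get 132.28 next round, worth 0.82 × 132.28 = 108.4696 now, so partner 2 offers 108.4696, keeping 291.5304.
Round 2 (partner 1 proposes): partner 2 can get 291.5304 next round, worth 0.92 × 291.5304 = 268.207968 now. Partner 1 offers 268.207968 and keeps 400 − 268.207968 = 131.792032.
Round 1 (partner 2 proposes): partner 1 can get 131.792032 next round, worth 0.82 × 131.792032 = 108.06946624 now, so partner 2 offers 108.06946624, keeping 291.93053376.

291.93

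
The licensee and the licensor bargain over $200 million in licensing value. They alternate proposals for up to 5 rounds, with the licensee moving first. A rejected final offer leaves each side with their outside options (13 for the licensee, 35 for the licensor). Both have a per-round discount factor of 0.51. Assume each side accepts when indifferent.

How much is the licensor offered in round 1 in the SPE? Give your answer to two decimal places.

Round 5 (the licensee proposes): the licensor gets 35 if talks fail, so the licensee offers 35 and keeps 165.
Round 4 (the licensor proposes): the licensee can get 165 next round, worth 0.51 × 165 = 84.15 now; the licensor offers that and keeps 115.85.
Round 3 (the licensee proposes): the licensor can get 115.85 next round, worth 0.51 × 115.85 = 59.0835 now. The licensee offers 59.0835 and keeps 200 − 59.0835 = 140.9165.
Round 2 (the licensor proposes): the licensee can get 140.9165 next round, worth 0.51 × 140.9165 = 71.867415 now; the licensor offers that and keeps 128.132585.
Round 1 (the licensee proposes): the licensor can get 128.132585 next round, worth 0.51 × 128.132585 = 65.34761835 now; the licensee offers that and keeps 134.65238165.

65.35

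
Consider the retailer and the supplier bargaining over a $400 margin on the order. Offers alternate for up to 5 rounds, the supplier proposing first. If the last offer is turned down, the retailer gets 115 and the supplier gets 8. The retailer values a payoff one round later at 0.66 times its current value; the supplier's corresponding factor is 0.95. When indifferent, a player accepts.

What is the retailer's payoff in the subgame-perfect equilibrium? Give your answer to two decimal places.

66.69

By backward induction:
Round 5 (the supplier proposes): the retailer gets 115 if talks fail, so the supplier offers 115 and keeps 285.
Round 4 (the retailer proposes): the supplier can get 285 next round, worth 0.95 × 285 = 270.75 now; the retailer offers that and keeps 129.25.
Round 3 (the supplier proposes): the retailer can get 129.25 next round, worth 0.66 × 129.25 = 85.305 now; the supplier offers that and keeps 314.695.
Round 2 (the retailer proposes): the supplier can get 314.695 next round, worth 0.95 × 314.695 = 298.96025 now, so the retailer offers 298.96025, keeping 101.03975.
Round 1 (the supplier proposes): the retailer can get 101.03975 next round, worth 0.66 × 101.03975 = 66.686235 now, so the supplier offers 66.686235, keeping 333.313765.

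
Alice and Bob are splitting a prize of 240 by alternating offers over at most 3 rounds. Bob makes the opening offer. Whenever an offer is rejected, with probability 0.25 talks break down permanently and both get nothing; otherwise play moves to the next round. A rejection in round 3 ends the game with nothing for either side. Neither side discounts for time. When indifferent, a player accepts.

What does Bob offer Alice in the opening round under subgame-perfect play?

Round 3 (Bob proposes): rejection yields 0 for Alice; Bob offers 0 and keeps 240.
Round 2 (Alice proposes): rejecting gives Bob an expected 0.75 × 240 = 180; Alice offers that and keeps 60.
Round 1 (Bob proposes): rejecting gives Alice an expected 0.75 × 60 = 45, so Bob offers 45, keeping 195.

45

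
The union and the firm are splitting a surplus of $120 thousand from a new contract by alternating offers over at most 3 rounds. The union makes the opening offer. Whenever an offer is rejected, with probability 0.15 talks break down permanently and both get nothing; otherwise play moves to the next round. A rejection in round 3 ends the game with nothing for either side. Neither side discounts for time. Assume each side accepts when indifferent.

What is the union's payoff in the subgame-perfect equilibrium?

By backward induction:
Round 3 (the union proposes): the firm will accept anything ≥ 0, so the union offers 0 and keeps 120.
Round 2 (the firm proposes): rejecting gives the union an expected 0.85 × 120 = 102; the firm offers that and keeps 18.
Round 1 (the union proposes): rejecting gives the firm an expected 0.85 × 18 = 15.3; the union offers that and keeps 104.7.

104.7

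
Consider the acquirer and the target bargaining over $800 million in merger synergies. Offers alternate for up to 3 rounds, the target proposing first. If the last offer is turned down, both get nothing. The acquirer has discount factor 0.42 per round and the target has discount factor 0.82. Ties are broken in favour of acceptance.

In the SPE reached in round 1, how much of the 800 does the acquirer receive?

60.48

Round 3 (the target proposes): the acquirer will accept anything ≥ 0, so the target offers 0 and keeps 800.
Round 2 (the acquirer proposes): the target can get 800 next round, worth 0.82 × 800 = 656 now. The acquirer offers 656 and keeps 800 − 656 = 144.
Round 1 (the target proposes): the acquirer can get 144 next round, worth 0.42 × 144 = 60.48 now, so the target offers 60.48, keeping 739.52.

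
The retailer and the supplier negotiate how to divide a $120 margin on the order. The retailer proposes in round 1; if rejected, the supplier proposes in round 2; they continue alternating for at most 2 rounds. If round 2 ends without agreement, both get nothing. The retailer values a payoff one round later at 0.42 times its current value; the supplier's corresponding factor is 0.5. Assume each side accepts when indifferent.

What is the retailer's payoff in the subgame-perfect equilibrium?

60

Round 2 (the supplier proposes): rejection yields 0 for the retailer; the supplier offers 0 and keeps 120.
Round 1 (the retailer proposes): the supplier can get 120 next round, worth 0.5 × 120 = 60 now, so the retailer offers 60, keeping 60.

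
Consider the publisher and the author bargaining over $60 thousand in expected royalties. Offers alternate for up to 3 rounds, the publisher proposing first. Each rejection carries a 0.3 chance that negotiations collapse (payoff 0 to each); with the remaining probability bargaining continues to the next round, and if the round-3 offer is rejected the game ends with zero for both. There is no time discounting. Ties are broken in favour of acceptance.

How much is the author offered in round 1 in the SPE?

12.6

By backward induction:
Round 3 (the publisher proposes): the author will accept anything ≥ 0, so the publisher offers 0 and keeps 60.
Round 2 (the author proposes): rejecting gives the publisher an expected 0.7 × 60 = 42; the author offers that and keeps 18.
Round 1 (the publisher proposes): rejecting gives the author an expected 0.7 × 18 = 12.6. The publisher offers 12.6 and keeps 60 − 12.6 = 47.4.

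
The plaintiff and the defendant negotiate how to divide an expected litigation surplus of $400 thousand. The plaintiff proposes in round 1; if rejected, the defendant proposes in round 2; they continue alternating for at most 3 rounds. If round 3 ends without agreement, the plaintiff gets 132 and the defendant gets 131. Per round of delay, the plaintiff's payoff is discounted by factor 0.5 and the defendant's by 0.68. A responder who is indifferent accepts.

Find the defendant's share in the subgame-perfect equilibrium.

180.54

By backward induction:
Round 3 (the plaintiff proposes): the defendant gets 131 if talks fail, so the plaintiff offers 131 and keeps 269.
Round 2 (the defendant proposes): the plaintiff can get 269 next round, worth 0.5 × 269 = 134.5 now, so the defendant offers 134.5, keeping 265.5.
Round 1 (the plaintiff proposes): the defendant can get 265.5 next round, worth 0.68 × 265.5 = 180.54 now. The plaintiff offers 180.54 and keeps 400 − 180.54 = 219.46.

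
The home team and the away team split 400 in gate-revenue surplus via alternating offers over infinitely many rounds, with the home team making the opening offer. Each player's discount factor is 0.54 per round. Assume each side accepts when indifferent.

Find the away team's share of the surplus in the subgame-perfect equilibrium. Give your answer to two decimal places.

Let x be the home team's share when the home team proposes and y be the away team's share when the away team proposes.
The away team accepts iff offered ≥ 0.54·y, so x = 400 − 0.54y. Symmetrically y = 400 − 0.54x.
Substituting: x = 400 − 0.54(400 − 0.54x), giving x(1 − 0.54·0.54) = 400(1 − 0.54).
So x = 400 × 0.46 / 0.7084 ≈ 259.7403, and the away team receives 400 − x ≈ 140.2597.

140.26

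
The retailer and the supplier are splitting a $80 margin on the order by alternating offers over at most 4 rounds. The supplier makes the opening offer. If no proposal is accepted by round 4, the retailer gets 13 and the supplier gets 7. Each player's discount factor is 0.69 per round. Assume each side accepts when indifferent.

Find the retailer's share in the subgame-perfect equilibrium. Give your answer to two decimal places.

41.09

Solve by backward induction from round 4.
Round 4 (the retailer proposes): the supplier gets 7 if talks fail, so the retailer offers 7 and keeps 73.
Round 3 (the supplier proposes): the retailer can get 73 next round, worth 0.69 × 73 = 50.37 now. The supplier offers 50.37 and keeps 80 − 50.37 = 29.63.
Round 2 (the retailer proposes): the supplier can get 29.63 next round, worth 0.69 × 29.63 = 20.4447 now; the retailer offers that and keeps 59.5553.
Round 1 (the supplier proposes): the retailer can get 59.5553 next round, worth 0.69 × 59.5553 = 41.093157 now. The supplier offers 41.093157 and keeps 80 − 41.093157 = 38.906843.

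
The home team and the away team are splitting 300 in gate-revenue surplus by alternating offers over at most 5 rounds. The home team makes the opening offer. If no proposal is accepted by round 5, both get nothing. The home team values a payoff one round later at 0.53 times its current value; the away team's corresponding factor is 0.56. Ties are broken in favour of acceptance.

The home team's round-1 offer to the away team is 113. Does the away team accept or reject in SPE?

Accept

Work out the away team's continuation value if the offer is rejected.
Round 5 (the home team proposes): rejection yields 0 for the away team; the home team offers 0 and keeps 300.
Round 4 (the away team proposes): the home team can get 300 next round, worth 0.53 × 300 = 159 now, so the away team offers 159, keeping 141.
Round 3 (the home team proposes): the away team can get 141 next round, worth 0.56 × 141 = 78.96 now. The home team offers 78.96 and keeps 300 − 78.96 = 221.04.
Round 2 (the away team proposes): the home team can get 221.04 next round, worth 0.53 × 221.04 = 117.1512 now; the away team offers that and keeps 182.8488.
So by rejecting in round 1, the away team gets 182.8488 next round, worth 0.56 × 182.8488 = 102.395328 now.
Offer 113 ≥ 102.395328, so the away team accepts.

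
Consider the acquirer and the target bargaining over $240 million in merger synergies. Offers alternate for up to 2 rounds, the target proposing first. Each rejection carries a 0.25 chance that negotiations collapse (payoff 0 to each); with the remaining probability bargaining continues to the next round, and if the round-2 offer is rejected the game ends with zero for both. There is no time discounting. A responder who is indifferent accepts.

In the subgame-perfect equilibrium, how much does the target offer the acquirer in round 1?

By backward induction:
Round 2 (the acquirer proposes): the target will accept anything ≥ 0, so the acquirer offers 0 and keeps 240.
Round 1 (the target proposes): rejecting gives the acquirer an expected 0.75 × 240 = 180. The target offers 180 and keeps 240 − 180 = 60.

180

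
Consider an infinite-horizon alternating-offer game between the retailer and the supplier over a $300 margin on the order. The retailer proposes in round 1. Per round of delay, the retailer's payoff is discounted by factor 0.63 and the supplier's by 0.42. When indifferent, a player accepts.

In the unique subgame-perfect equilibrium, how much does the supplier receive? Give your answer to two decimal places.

In a stationary SPE each proposer offers the other exactly their discounted continuation value.
If the retailer keeps x when proposing and the supplier keeps y when proposing, then x = 300 − 0.42y and y = 300 − 0.63x.
Solving: x = 300(1 − 0.42) / (1 − 0.63·0.42) = 174 / 0.7354 ≈ 236.6059.
The supplier gets 300 − 236.6059 ≈ 63.3941.

63.39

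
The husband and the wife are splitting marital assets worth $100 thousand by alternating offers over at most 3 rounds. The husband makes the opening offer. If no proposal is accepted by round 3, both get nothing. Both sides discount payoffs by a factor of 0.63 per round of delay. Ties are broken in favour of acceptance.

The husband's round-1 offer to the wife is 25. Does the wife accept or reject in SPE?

Work out the wife's continuation value if the offer is rejected.
Round 3 (the husband proposes): rejection yields 0 for the wife; the husband offers 0 and keeps 100.
Round 2 (the wife proposes): the husband can get 100 next round, worth 0.63 × 100 = 63 now, so the wife offers 63, keeping 37.
So by rejecting in round 1, the wife gets 37 next round, worth 0.63 × 37 = 23.31 now.
Offer 25 ≥ 23.31, so the wife accepts.

Accept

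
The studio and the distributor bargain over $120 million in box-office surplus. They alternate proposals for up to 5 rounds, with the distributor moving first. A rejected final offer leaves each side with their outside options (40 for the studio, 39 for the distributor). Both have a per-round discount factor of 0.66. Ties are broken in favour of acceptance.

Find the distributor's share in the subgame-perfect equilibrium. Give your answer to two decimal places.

Work backward from the last round.
Round 5 (the distributor proposes): the studio gets 40 if talks fail, so the distributor offers 40 and keeps 80.
Round 4 (the studio proposes): the distributor can get 80 next round, worth 0.66 × 80 = 52.8 now; the studio offers that and keeps 67.2.
Round 3 (the distributor proposes): the studio can get 67.2 next round, worth 0.66 × 67.2 = 44.352 now, so the distributor offers 44.352, keeping 75.648.
Round 2 (the studio proposes): the distributor can get 75.648 next round, worth 0.66 × 75.648 = 49.92768 now. The studio offers 49.92768 and keeps 120 − 49.92768 = 70.07232.
Round 1 (the distributor proposes): the studio can get 70.07232 next round, worth 0.66 × 70.07232 = 46.2477312 now. The distributor offers 46.2477312 and keeps 120 − 46.2477312 = 73.7522688.

73.75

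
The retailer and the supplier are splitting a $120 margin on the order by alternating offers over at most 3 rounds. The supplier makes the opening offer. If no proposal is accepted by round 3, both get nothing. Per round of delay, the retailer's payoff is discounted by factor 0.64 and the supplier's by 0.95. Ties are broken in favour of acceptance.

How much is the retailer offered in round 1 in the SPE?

Round 3 (the supplier proposes): the retailer will accept anything ≥ 0, so the supplier offers 0 and keeps 120.
Round 2 (the retailer proposes): the supplier can get 120 next round, worth 0.95 × 120 = 114 now; the retailer offers that and keeps 6.
Round 1 (the supplier proposes): the retailer can get 6 next round, worth 0.64 × 6 = 3.84 now; the supplier offers that and keeps 116.16.

3.84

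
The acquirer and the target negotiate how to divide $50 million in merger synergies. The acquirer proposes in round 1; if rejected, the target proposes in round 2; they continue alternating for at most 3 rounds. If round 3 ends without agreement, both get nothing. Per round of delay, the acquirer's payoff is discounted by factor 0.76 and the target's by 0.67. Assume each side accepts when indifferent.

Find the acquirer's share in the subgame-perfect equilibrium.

Round 3 (the acquirer proposes): rejection yields 0 for the target; the acquirer offers 0 and keeps 50.
Round 2 (the target proposes): the acquirer can get 50 next round, worth 0.76 × 50 = 38 now. The target offers 38 and keeps 50 − 38 = 12.
Round 1 (the acquirer proposes): the target can get 12 next round, worth 0.67 × 12 = 8.04 now. The acquirer offers 8.04 and keeps 50 − 8.04 = 41.96.

41.96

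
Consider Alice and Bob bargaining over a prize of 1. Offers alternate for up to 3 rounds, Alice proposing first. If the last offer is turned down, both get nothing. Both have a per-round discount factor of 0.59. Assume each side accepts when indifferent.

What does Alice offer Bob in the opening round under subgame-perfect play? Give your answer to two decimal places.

0.24

Round 3 (Alice proposes): rejection yields 0 for Bob; Alice offers 0 and keeps 1.
Round 2 (Bob proposes): Alice can get 1 next round, worth 0.59 × 1 = 0.59 now. Bob offers 0.59 and keeps 1 − 0.59 = 0.41.
Round 1 (Alice proposes): Bob can get 0.41 next round, worth 0.59 × 0.41 = 0.2419 now; Alice offers that and keeps 0.7581.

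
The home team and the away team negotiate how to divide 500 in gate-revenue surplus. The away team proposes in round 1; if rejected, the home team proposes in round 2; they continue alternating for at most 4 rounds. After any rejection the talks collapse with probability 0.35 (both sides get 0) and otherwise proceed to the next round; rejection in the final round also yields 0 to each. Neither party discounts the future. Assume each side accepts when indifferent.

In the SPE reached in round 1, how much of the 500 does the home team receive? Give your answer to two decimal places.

Round 4 (the home team proposes): rejection yields 0 for the away team; the home team offers 0 and keeps 500.
Round 3 (the away team proposes): rejecting gives the home team an expected 0.65 × 500 = 325. The away team offers 325 and keeps 500 − 325 = 175.
Round 2 (the home team proposes): rejecting gives the away team an expected 0.65 × 175 = 113.75. The home team offers 113.75 and keeps 500 − 113.75 = 386.25.
Round 1 (the away team proposes): rejecting gives the home team an expected 0.65 × 386.25 = 251.0625. The away team offers 251.0625 and keeps 500 − 251.0625 = 248.9375.

251.06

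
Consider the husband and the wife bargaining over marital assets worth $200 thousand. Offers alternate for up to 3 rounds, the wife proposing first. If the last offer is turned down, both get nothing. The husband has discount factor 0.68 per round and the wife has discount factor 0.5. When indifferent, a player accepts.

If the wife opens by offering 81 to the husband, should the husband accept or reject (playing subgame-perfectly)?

Round 3 (the wife proposes): rejection yields 0 for the husband; the wife offers 0 and keeps 200.
Round 2 (the husband proposes): the wife can get 200 next round, worth 0.5 × 200 = 100 now. The husband offers 100 and keeps 200 − 100 = 100.
So by rejecting in round 1, the husband gets 100 next round, worth 0.68 × 100 = 68 now.
Offer 81 ≥ 68, so the husband accepts.

Accept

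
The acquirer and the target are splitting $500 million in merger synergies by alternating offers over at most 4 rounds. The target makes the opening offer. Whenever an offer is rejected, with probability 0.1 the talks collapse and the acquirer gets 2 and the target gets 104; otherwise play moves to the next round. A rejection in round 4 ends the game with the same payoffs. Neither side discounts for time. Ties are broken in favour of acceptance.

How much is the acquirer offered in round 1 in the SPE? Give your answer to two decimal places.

By backward induction:
Round 4 (the acquirer proposes): the target gets 104 if talks fail, so the acquirer offers 104 and keeps 396.
Round 3 (the target proposes): rejecting gives the acquirer an expected 0.9 × 396 + 0.1 × 2 = 356.6, so the target offers 356.6, keeping 143.4.
Round 2 (the acquirer proposes): rejecting gives the target an expected 0.9 × 143.4 + 0.1 × 104 = 139.46; the acquirer offers that and keeps 360.54.
Round 1 (the target proposes): rejecting gives the acquirer an expected 0.9 × 360.54 + 0.1 × 2 = 324.686. The target offers 324.686 and keeps 500 − 324.686 = 175.314.

324.69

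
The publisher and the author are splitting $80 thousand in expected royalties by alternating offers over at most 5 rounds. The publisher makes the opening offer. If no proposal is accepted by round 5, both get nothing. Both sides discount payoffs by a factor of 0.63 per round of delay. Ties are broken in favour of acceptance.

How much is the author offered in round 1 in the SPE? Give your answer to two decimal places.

Round 5 (the publisher proposes): the author will accept anything ≥ 0, so the publisher offers 0 and keeps 80.
Round 4 (the author proposes): the publisher can get 80 next round, worth 0.63 × 80 = 50.4 now. The author offers 50.4 and keeps 80 − 50.4 = 29.6.
Round 3 (the publisher proposes): the author can get 29.6 next round, worth 0.63 × 29.6 = 18.648 now; the publisher offers that and keeps 61.352.
Round 2 (the author proposes): the publisher can get 61.352 next round, worth 0.63 × 61.352 = 38.65176 now. The author offers 38.65176 and keeps 80 − 38.65176 = 41.34824.
Round 1 (the publisher proposes): the author can get 41.34824 next round, worth 0.63 × 41.34824 = 26.0493912 now. The publisher offers 26.0493912 and keeps 80 − 26.0493912 = 53.9506088.

26.05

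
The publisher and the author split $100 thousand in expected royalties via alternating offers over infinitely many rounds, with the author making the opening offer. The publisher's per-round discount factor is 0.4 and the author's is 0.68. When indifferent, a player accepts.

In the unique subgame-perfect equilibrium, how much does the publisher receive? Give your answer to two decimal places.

In a stationary SPE each proposer offers the other exactly their discounted continuation value.
If the author keeps x when proposing and the publisher keeps y when proposing, then x = 100 − 0.4y and y = 100 − 0.68x.
Solving: x = 100(1 − 0.4) / (1 − 0.68·0.4) = 60 / 0.728 ≈ 82.4176.
The publisher gets 100 − 82.4176 ≈ 17.5824.

17.58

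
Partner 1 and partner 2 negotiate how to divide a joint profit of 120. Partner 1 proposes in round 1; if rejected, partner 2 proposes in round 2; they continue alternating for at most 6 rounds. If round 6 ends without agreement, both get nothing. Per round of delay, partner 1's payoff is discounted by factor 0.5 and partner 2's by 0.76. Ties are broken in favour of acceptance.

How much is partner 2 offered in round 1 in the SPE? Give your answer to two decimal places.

76.10

Round 6 (partner 2 proposes): rejection yields 0 for partner 1; partner 2 offers 0 and keeps 120.
Round 5 (partner 1 proposes): partner 2 can get 120 next round, worth 0.76 × 120 = 91.2 now; partner 1 offers that and keeps 28.8.
Round 4 (partner 2 proposes): partner 1 can get 28.8 next round, worth 0.5 × 28.8 = 14.4 now, so partner 2 offers 14.4, keeping 105.6.
Round 3 (partner 1 proposes): partner 2 can get 105.6 next round, worth 0.76 × 105.6 = 80.256 now, so partner 1 offers 80.256, keeping 39.744.
Round 2 (partner 2 proposes): partner 1 can get 39.744 next round, worth 0.5 × 39.744 = 19.872 now; partner 2 offers that and keeps 100.128.
Round 1 (partner 1 proposes): partner 2 can get 100.128 next round, worth 0.76 × 100.128 = 76.09728 now; partner 1 offers that and keeps 43.90272.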